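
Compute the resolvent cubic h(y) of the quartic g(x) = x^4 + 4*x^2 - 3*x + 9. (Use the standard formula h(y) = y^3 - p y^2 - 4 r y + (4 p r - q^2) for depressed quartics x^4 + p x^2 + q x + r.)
h(y) = y^3 - 4*y^2 - 36*y + 135

Identify coefficients: p = 4, q = -3, r = 9.
Plug into h(y) = y^3 - p y^2 - 4 r y + (4 p r - q^2):
  h(y) = y^3 - (4) y^2 - 4*(9) y + (4*(4)*(9) - (-3)^2)
       = y^3 + (-4) y^2 + (-36) y + (135).
Simplifying: h(y) = y^3 - 4*y^2 - 36*y + 135.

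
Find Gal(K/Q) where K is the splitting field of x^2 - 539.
Gal(K/Q) = Z/2Z (cyclic of order 2)

x^2 - 539 is irreducible over Q since 539 is not a rational square. The splitting field Q(sqrt(539)) has degree 2 over Q, and its unique nontrivial automorphism is sqrt(539) ↦ -sqrt(539). Hence Gal(Q(sqrt(539))/Q) = Z/2Z.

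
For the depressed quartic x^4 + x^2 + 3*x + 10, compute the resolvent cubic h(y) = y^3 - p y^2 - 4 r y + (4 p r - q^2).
h(y) = y^3 - y^2 - 40*y + 31

Identify coefficients: p = 1, q = 3, r = 10.
Plug into h(y) = y^3 - p y^2 - 4 r y + (4 p r - q^2):
  h(y) = y^3 - (1) y^2 - 4*(10) y + (4*(1)*(10) - (3)^2)
       = y^3 + (-1) y^2 + (-40) y + (31).
Simplifying: h(y) = y^3 - y^2 - 40*y + 31.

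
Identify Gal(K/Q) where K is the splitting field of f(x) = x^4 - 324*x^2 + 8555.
Gal(K/Q) = V_4 (Klein four-group, Z/2Z × Z/2Z)

f factors as (x^2 - 295)(x^2 - 29), so the splitting field is K = Q(sqrt(295), sqrt(29)). The elements 295, 29, 8555 are all non-squares in Q, so sqrt(295) and sqrt(29) generate independent quadratic extensions. Thus [K:Q] = 4 and Gal(K/Q) is generated by the two order-2 automorphisms sqrt(295) ↦ -sqrt(295) and sqrt(29) ↦ -sqrt(29), giving V_4.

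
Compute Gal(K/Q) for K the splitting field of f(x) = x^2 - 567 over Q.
Gal(K/Q) = Z/2Z (cyclic of order 2)

x^2 - 567 is irreducible over Q since 567 is not a rational square. The splitting field Q(sqrt(567)) has degree 2 over Q, and its unique nontrivial automorphism is sqrt(567) ↦ -sqrt(567). Hence Gal(Q(sqrt(567))/Q) = Z/2Z.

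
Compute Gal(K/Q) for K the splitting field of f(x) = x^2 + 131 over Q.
Gal(K/Q) = Z/2Z (cyclic of order 2)

x^2 + 131 is irreducible over Q since -131 is not a rational square. The splitting field Q(sqrt(-131)) has degree 2 over Q, and its unique nontrivial automorphism is sqrt(-131) ↦ -sqrt(-131). Hence Gal(Q(sqrt(-131))/Q) = Z/2Z.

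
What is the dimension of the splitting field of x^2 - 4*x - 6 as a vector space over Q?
[K:Q] = 2

The discriminant of x^2 + (-4)*x + (-6) is b^2 - 4c = 16 - (-24) = 40. Since 40 is not a perfect square in Q, the polynomial is irreducible over Q. Its two roots generate a degree-2 extension, so [K:Q] = 2.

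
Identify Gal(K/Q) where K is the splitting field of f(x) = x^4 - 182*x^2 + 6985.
Gal(K/Q) = V_4 (Klein four-group, Z/2Z × Z/2Z)

f factors as (x^2 - 127)(x^2 - 55), so the splitting field is K = Q(sqrt(127), sqrt(55)). The elements 127, 55, 6985 are all non-squares in Q, so sqrt(127) and sqrt(55) generate independent quadratic extensions. Thus [K:Q] = 4 and Gal(K/Q) is generated by the two order-2 automorphisms sqrt(127) ↦ -sqrt(127) and sqrt(55) ↦ -sqrt(55), giving V_4.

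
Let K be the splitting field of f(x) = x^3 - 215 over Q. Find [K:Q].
[K:Q] = 6

x^3 - 215 has one real root r = 215^(1/3) and two complex roots r*zeta_3, r*zeta_3^2 where zeta_3 = e^(2*pi*i/3). The splitting field is Q(r, zeta_3). [Q(r):Q] = 3 and [Q(zeta_3):Q] = 2 with gcd = 1, so [Q(r, zeta_3):Q] = 3 * 2 = 6.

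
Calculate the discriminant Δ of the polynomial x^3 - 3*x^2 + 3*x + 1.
Δ = -108

For x^3 + a x^2 + b x + c the discriminant is Δ = 18 a b c - 4 a^3 c + a^2 b^2 - 4 b^3 - 27 c^2.
Plug a = -3, b = 3, c = 1:
  18*(-3)*(3)*(1) - 4*(-3)^3*(1) + (-3)^2*(3)^2 - 4*(3)^3 - 27*(1)^2
  = -162 + (108) + 81 + (-108) + (-27)
  = -108.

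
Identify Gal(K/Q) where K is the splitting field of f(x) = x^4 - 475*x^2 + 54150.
Gal(K/Q) = V_4 (Klein four-group, Z/2Z × Z/2Z)

f factors as (x^2 - 190)(x^2 - 285), so the splitting field is K = Q(sqrt(190), sqrt(285)). The elements 190, 285, 54150 are all non-squares in Q, so sqrt(190) and sqrt(285) generate independent quadratic extensions. Thus [K:Q] = 4 and Gal(K/Q) is generated by the two order-2 automorphisms sqrt(190) ↦ -sqrt(190) and sqrt(285) ↦ -sqrt(285), giving V_4.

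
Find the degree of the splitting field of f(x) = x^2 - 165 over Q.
[K:Q] = 2

The polynomial x^2 - 165 is irreducible over Q since 165 is not a perfect square. Its splitting field is Q(sqrt(165)), which has degree 2 over Q.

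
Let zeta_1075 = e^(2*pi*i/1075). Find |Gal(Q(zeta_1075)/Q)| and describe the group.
|Gal(Q(zeta_1075)/Q)| = phi(1075) = 840; group ≅ (Z/1075Z)^* ≅ Z/20Z × Z/42Z

The n-th cyclotomic polynomial Φ_1075(x) is the minimal polynomial of zeta_1075 over Q and has degree phi(1075) = 840. So Q(zeta_1075) is a degree-840 Galois extension with Galois group (Z/1075Z)^*. By CRT, (Z/1075Z)^* ≅ (Z/25Z)^* × (Z/43Z)^*. Each prime-power unit group is (Z/25Z)^* ≅ Z/20Z; (Z/43Z)^* ≅ Z/42Z. Hence Gal(Q(zeta_1075)/Q) ≅ Z/20Z × Z/42Z.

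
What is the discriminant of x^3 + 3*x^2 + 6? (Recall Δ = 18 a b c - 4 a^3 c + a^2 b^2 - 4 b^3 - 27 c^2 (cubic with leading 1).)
Δ = -1620

For x^3 + a x^2 + b x + c the discriminant is Δ = 18 a b c - 4 a^3 c + a^2 b^2 - 4 b^3 - 27 c^2.
Plug a = 3, b = 0, c = 6:
  18*(3)*(0)*(6) - 4*(3)^3*(6) + (3)^2*(0)^2 - 4*(0)^3 - 27*(6)^2
  = 0 + (-648) + 0 + (0) + (-972)
  = -1620.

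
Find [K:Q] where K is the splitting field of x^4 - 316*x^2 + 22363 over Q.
[K:Q] = 4

f factors as (x^2 - 209)(x^2 - 107); the splitting field is K = Q(sqrt(209), sqrt(107)). Since 209, 107, and 22363 are all non-squares in Q, the three subfields Q(sqrt(209)), Q(sqrt(107)), Q(sqrt(22363)) are distinct degree-2 extensions, so [K:Q] = 4 (Klein four Galois group).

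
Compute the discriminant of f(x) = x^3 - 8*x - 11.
Δ = -1219

For a depressed cubic x^3 + p x + q the discriminant is Δ = -4 p^3 - 27 q^2 = -4*(-8)^3 - 27*(-11)^2 = 2048 - 3267 = -1219.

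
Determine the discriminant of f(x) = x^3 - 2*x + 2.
Δ = -76

For a depressed cubic x^3 + p x + q the discriminant is Δ = -4 p^3 - 27 q^2 = -4*(-2)^3 - 27*(2)^2 = 32 - 108 = -76.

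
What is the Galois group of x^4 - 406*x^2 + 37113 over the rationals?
Gal(K/Q) = V_4 (Klein four-group, Z/2Z × Z/2Z)

f factors as (x^2 - 267)(x^2 - 139), so the splitting field is K = Q(sqrt(267), sqrt(139)). The elements 267, 139, 37113 are all non-squares in Q, so sqrt(267) and sqrt(139) generate independent quadratic extensions. Thus [K:Q] = 4 and Gal(K/Q) is generated by the two order-2 automorphisms sqrt(267) ↦ -sqrt(267) and sqrt(139) ↦ -sqrt(139), giving V_4.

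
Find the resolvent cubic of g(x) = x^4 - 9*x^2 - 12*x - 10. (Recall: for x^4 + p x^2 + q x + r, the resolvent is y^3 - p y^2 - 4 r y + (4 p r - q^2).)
h(y) = y^3 + 9*y^2 + 40*y + 216

Identify coefficients: p = -9, q = -12, r = -10.
Plug into h(y) = y^3 - p y^2 - 4 r y + (4 p r - q^2):
  h(y) = y^3 - (-9) y^2 - 4*(-10) y + (4*(-9)*(-10) - (-12)^2)
       = y^3 + (9) y^2 + (40) y + (216).
Simplifying: h(y) = y^3 + 9*y^2 + 40*y + 216.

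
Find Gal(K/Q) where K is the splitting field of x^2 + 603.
Gal(K/Q) = Z/2Z (cyclic of order 2)

x^2 + 603 is irreducible over Q since -603 is not a rational square. The splitting field Q(sqrt(-603)) has degree 2 over Q, and its unique nontrivial automorphism is sqrt(-603) ↦ -sqrt(-603). Hence Gal(Q(sqrt(-603))/Q) = Z/2Z.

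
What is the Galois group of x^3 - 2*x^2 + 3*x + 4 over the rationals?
Gal(K/Q) = S_3 (symmetric group of order 6)

Compute the discriminant of x^3 + (-2)*x^2 + (3)*x + (4): Δ = -808. Since Δ is not a rational square, the Galois group is not contained in A_3; it must be the full S_3 (irreducibility of the cubic rules out anything smaller).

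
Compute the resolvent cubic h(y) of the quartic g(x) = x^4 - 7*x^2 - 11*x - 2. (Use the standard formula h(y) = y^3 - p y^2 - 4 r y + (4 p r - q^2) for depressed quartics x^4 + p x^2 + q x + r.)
h(y) = y^3 + 7*y^2 + 8*y - 65

Identify coefficients: p = -7, q = -11, r = -2.
Plug into h(y) = y^3 - p y^2 - 4 r y + (4 p r - q^2):
  h(y) = y^3 - (-7) y^2 - 4*(-2) y + (4*(-7)*(-2) - (-11)^2)
       = y^3 + (7) y^2 + (8) y + (-65).
Simplifying: h(y) = y^3 + 7*y^2 + 8*y - 65.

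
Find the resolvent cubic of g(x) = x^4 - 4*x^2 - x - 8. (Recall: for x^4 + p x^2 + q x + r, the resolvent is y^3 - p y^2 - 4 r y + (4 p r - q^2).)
h(y) = y^3 + 4*y^2 + 32*y + 127

Identify coefficients: p = -4, q = -1, r = -8.
Plug into h(y) = y^3 - p y^2 - 4 r y + (4 p r - q^2):
  h(y) = y^3 - (-4) y^2 - 4*(-8) y + (4*(-4)*(-8) - (-1)^2)
       = y^3 + (4) y^2 + (32) y + (127).
Simplifying: h(y) = y^3 + 4*y^2 + 32*y + 127.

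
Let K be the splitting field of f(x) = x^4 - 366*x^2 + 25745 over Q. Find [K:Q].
[K:Q] = 4

f factors as (x^2 - 95)(x^2 - 271); the splitting field is K = Q(sqrt(95), sqrt(271)). Since 95, 271, and 25745 are all non-squares in Q, the three subfields Q(sqrt(95)), Q(sqrt(271)), Q(sqrt(25745)) are distinct degree-2 extensions, so [K:Q] = 4 (Klein four Galois group).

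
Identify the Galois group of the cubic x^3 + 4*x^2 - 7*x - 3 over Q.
Gal(K/Q) = S_3 (symmetric group of order 6)

Compute the discriminant of x^3 + (4)*x^2 + (-7)*x + (-3): Δ = 4193. Since Δ is not a rational square, the Galois group is not contained in A_3; it must be the full S_3 (irreducibility of the cubic rules out anything smaller).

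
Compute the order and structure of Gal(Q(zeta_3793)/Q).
|Gal(Q(zeta_3793)/Q)| = phi(3793) = 3792; group ≅ (Z/3793Z)^* ≅ Z/3792Z

The n-th cyclotomic polynomial Φ_3793(x) is the minimal polynomial of zeta_3793 over Q and has degree phi(3793) = 3792. So Q(zeta_3793) is a degree-3792 Galois extension with Galois group (Z/3793Z)^*. (Z/3793Z)^* is cyclic since 3793 is an odd prime power (or 4). Hence Gal(Q(zeta_3793)/Q) ≅ Z/3792Z.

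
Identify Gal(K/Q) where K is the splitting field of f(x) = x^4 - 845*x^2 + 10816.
Gal(K/Q) = Z/2Z (cyclic of order 2)

f factors as (x^2 - 832)(x^2 - 13), so the splitting field is K = Q(sqrt(832), sqrt(13)). The squarefree part of 832 is 13 and the squarefree part of 13 is also 13, so sqrt(832) and sqrt(13) are both rational multiples of sqrt(13). Hence Q(sqrt(832)) = Q(sqrt(13)) = Q(sqrt(13)), and the splitting field collapses to a single degree-2 extension with Galois group Z/2Z.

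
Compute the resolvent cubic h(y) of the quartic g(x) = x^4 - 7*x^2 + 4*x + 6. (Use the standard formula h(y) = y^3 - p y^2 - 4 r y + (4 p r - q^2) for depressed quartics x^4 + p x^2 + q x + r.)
h(y) = y^3 + 7*y^2 - 24*y - 184

Identify coefficients: p = -7, q = 4, r = 6.
Plug into h(y) = y^3 - p y^2 - 4 r y + (4 p r - q^2):
  h(y) = y^3 - (-7) y^2 - 4*(6) y + (4*(-7)*(6) - (4)^2)
       = y^3 + (7) y^2 + (-24) y + (-184).
Simplifying: h(y) = y^3 + 7*y^2 - 24*y - 184.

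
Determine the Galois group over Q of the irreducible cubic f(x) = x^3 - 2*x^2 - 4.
Gal(K/Q) = S_3 (symmetric group of order 6)

Compute the discriminant of x^3 + (-2)*x^2 + (0)*x + (-4): Δ = -560. Since Δ is not a rational square, the Galois group is not contained in A_3; it must be the full S_3 (irreducibility of the cubic rules out anything smaller).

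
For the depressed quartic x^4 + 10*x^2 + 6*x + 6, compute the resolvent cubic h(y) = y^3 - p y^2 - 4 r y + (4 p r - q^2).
h(y) = y^3 - 10*y^2 - 24*y + 204

Identify coefficients: p = 10, q = 6, r = 6.
Plug into h(y) = y^3 - p y^2 - 4 r y + (4 p r - q^2):
  h(y) = y^3 - (10) y^2 - 4*(6) y + (4*(10)*(6) - (6)^2)
       = y^3 + (-10) y^2 + (-24) y + (204).
Simplifying: h(y) = y^3 - 10*y^2 - 24*y + 204.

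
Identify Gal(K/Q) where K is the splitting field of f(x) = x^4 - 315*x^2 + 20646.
Gal(K/Q) = V_4 (Klein four-group, Z/2Z × Z/2Z)

f factors as (x^2 - 93)(x^2 - 222), so the splitting field is K = Q(sqrt(93), sqrt(222)). The elements 93, 222, 20646 are all non-squares in Q, so sqrt(93) and sqrt(222) generate independent quadratic extensions. Thus [K:Q] = 4 and Gal(K/Q) is generated by the two order-2 automorphisms sqrt(93) ↦ -sqrt(93) and sqrt(222) ↦ -sqrt(222), giving V_4.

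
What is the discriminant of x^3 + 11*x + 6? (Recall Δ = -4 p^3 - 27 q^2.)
Δ = -6296

For a depressed cubic x^3 + p x + q the discriminant is Δ = -4 p^3 - 27 q^2 = -4*(11)^3 - 27*(6)^2 = -5324 - 972 = -6296.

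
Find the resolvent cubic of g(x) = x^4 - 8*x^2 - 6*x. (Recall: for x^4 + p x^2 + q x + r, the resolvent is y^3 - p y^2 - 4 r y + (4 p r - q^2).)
h(y) = y^3 + 8*y^2 - 36

Identify coefficients: p = -8, q = -6, r = 0.
Plug into h(y) = y^3 - p y^2 - 4 r y + (4 p r - q^2):
  h(y) = y^3 - (-8) y^2 - 4*(0) y + (4*(-8)*(0) - (-6)^2)
       = y^3 + (8) y^2 + (0) y + (-36).
Simplifying: h(y) = y^3 + 8*y^2 - 36.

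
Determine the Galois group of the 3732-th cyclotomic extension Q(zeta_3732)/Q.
|Gal(Q(zeta_3732)/Q)| = phi(3732) = 1240; group ≅ (Z/3732Z)^* ≅ Z/2Z × Z/2Z × Z/310Z

The n-th cyclotomic polynomial Φ_3732(x) is the minimal polynomial of zeta_3732 over Q and has degree phi(3732) = 1240. So Q(zeta_3732) is a degree-1240 Galois extension with Galois group (Z/3732Z)^*. By CRT, (Z/3732Z)^* ≅ (Z/4Z)^* × (Z/3Z)^* × (Z/311Z)^*. Each prime-power unit group is (Z/4Z)^* ≅ Z/2Z; (Z/3Z)^* ≅ Z/2Z; (Z/311Z)^* ≅ Z/310Z. Hence Gal(Q(zeta_3732)/Q) ≅ Z/2Z × Z/2Z × Z/310Z.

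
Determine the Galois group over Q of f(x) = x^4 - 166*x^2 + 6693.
Gal(K/Q) = V_4 (Klein four-group, Z/2Z × Z/2Z)

f factors as (x^2 - 97)(x^2 - 69), so the splitting field is K = Q(sqrt(97), sqrt(69)). The elements 97, 69, 6693 are all non-squares in Q, so sqrt(97) and sqrt(69) generate independent quadratic extensions. Thus [K:Q] = 4 and Gal(K/Q) is generated by the two order-2 automorphisms sqrt(97) ↦ -sqrt(97) and sqrt(69) ↦ -sqrt(69), giving V_4.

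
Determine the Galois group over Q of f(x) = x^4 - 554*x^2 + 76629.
Gal(K/Q) = V_4 (Klein four-group, Z/2Z × Z/2Z)

f factors as (x^2 - 267)(x^2 - 287), so the splitting field is K = Q(sqrt(267), sqrt(287)). The elements 267, 287, 76629 are all non-squares in Q, so sqrt(267) and sqrt(287) generate independent quadratic extensions. Thus [K:Q] = 4 and Gal(K/Q) is generated by the two order-2 automorphisms sqrt(267) ↦ -sqrt(267) and sqrt(287) ↦ -sqrt(287), giving V_4.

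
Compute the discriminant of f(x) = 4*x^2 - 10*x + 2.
Δ = 68

For a quadratic a x^2 + b x + c the discriminant is Δ = b^2 - 4ac = (-10)^2 - 4*(4)*(2) = 100 - (32) = 68.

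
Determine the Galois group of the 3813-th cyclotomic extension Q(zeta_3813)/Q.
|Gal(Q(zeta_3813)/Q)| = phi(3813) = 2400; group ≅ (Z/3813Z)^* ≅ Z/2Z × Z/30Z × Z/40Z

The n-th cyclotomic polynomial Φ_3813(x) is the minimal polynomial of zeta_3813 over Q and has degree phi(3813) = 2400. So Q(zeta_3813) is a degree-2400 Galois extension with Galois group (Z/3813Z)^*. By CRT, (Z/3813Z)^* ≅ (Z/3Z)^* × (Z/31Z)^* × (Z/41Z)^*. Each prime-power unit group is (Z/3Z)^* ≅ Z/2Z; (Z/31Z)^* ≅ Z/30Z; (Z/41Z)^* ≅ Z/40Z. Hence Gal(Q(zeta_3813)/Q) ≅ Z/2Z × Z/30Z × Z/40Z.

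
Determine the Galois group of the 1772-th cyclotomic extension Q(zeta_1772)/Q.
|Gal(Q(zeta_1772)/Q)| = phi(1772) = 884; group ≅ (Z/1772Z)^* ≅ Z/2Z × Z/442Z

The n-th cyclotomic polynomial Φ_1772(x) is the minimal polynomial of zeta_1772 over Q and has degree phi(1772) = 884. So Q(zeta_1772) is a degree-884 Galois extension with Galois group (Z/1772Z)^*. By CRT, (Z/1772Z)^* ≅ (Z/4Z)^* × (Z/443Z)^*. Each prime-power unit group is (Z/4Z)^* ≅ Z/2Z; (Z/443Z)^* ≅ Z/442Z. Hence Gal(Q(zeta_1772)/Q) ≅ Z/2Z × Z/442Z.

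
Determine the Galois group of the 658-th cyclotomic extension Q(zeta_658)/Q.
|Gal(Q(zeta_658)/Q)| = phi(658) = 276; group ≅ (Z/658Z)^* ≅ Z/6Z × Z/46Z

The n-th cyclotomic polynomial Φ_658(x) is the minimal polynomial of zeta_658 over Q and has degree phi(658) = 276. So Q(zeta_658) is a degree-276 Galois extension with Galois group (Z/658Z)^*. By CRT, (Z/658Z)^* ≅ (Z/2Z)^* × (Z/7Z)^* × (Z/47Z)^*. Each prime-power unit group is (Z/2Z)^* ≅ trivial group (order 1); (Z/7Z)^* ≅ Z/6Z; (Z/47Z)^* ≅ Z/46Z. Hence Gal(Q(zeta_658)/Q) ≅ Z/6Z × Z/46Z.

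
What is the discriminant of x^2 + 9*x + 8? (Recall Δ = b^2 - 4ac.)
Δ = 49

For a quadratic a x^2 + b x + c the discriminant is Δ = b^2 - 4ac = (9)^2 - 4*(1)*(8) = 81 - (32) = 49.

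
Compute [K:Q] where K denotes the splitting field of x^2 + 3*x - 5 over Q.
[K:Q] = 2

The discriminant of x^2 + (3)*x + (-5) is b^2 - 4c = 9 - (-20) = 29. Since 29 is not a perfect square in Q, the polynomial is irreducible over Q. Its two roots generate a degree-2 extension, so [K:Q] = 2.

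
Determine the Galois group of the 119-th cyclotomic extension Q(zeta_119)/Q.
|Gal(Q(zeta_119)/Q)| = phi(119) = 96; group ≅ (Z/119Z)^* ≅ Z/6Z × Z/16Z

The n-th cyclotomic polynomial Φ_119(x) is the minimal polynomial of zeta_119 over Q and has degree phi(119) = 96. So Q(zeta_119) is a degree-96 Galois extension with Galois group (Z/119Z)^*. By CRT, (Z/119Z)^* ≅ (Z/7Z)^* × (Z/17Z)^*. Each prime-power unit group is (Z/7Z)^* ≅ Z/6Z; (Z/17Z)^* ≅ Z/16Z. Hence Gal(Q(zeta_119)/Q) ≅ Z/6Z × Z/16Z.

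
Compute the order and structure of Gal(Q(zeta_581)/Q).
|Gal(Q(zeta_581)/Q)| = phi(581) = 492; group ≅ (Z/581Z)^* ≅ Z/6Z × Z/82Z

The n-th cyclotomic polynomial Φ_581(x) is the minimal polynomial of zeta_581 over Q and has degree phi(581) = 492. So Q(zeta_581) is a degree-492 Galois extension with Galois group (Z/581Z)^*. By CRT, (Z/581Z)^* ≅ (Z/7Z)^* × (Z/83Z)^*. Each prime-power unit group is (Z/7Z)^* ≅ Z/6Z; (Z/83Z)^* ≅ Z/82Z. Hence Gal(Q(zeta_581)/Q) ≅ Z/6Z × Z/82Z.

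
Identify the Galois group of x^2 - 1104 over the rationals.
Gal(K/Q) = Z/2Z (cyclic of order 2)

x^2 - 1104 is irreducible over Q since 1104 is not a rational square. The splitting field Q(sqrt(1104)) has degree 2 over Q, and its unique nontrivial automorphism is sqrt(1104) ↦ -sqrt(1104). Hence Gal(Q(sqrt(1104))/Q) = Z/2Z.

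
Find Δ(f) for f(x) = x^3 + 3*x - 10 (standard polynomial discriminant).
Δ = -2808

For a depressed cubic x^3 + p x + q the discriminant is Δ = -4 p^3 - 27 q^2 = -4*(3)^3 - 27*(-10)^2 = -108 - 2700 = -2808.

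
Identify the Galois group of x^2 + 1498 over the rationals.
Gal(K/Q) = Z/2Z (cyclic of order 2)

x^2 + 1498 is irreducible over Q since -1498 is not a rational square. The splitting field Q(sqrt(-1498)) has degree 2 over Q, and its unique nontrivial automorphism is sqrt(-1498) ↦ -sqrt(-1498). Hence Gal(Q(sqrt(-1498))/Q) = Z/2Z.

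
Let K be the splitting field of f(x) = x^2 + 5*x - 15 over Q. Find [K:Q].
[K:Q] = 2

The discriminant of x^2 + (5)*x + (-15) is b^2 - 4c = 25 - (-60) = 85. Since 85 is not a perfect square in Q, the polynomial is irreducible over Q. Its two roots generate a degree-2 extension, so [K:Q] = 2.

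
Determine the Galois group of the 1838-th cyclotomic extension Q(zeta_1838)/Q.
|Gal(Q(zeta_1838)/Q)| = phi(1838) = 918; group ≅ (Z/1838Z)^* ≅ Z/918Z

The n-th cyclotomic polynomial Φ_1838(x) is the minimal polynomial of zeta_1838 over Q and has degree phi(1838) = 918. So Q(zeta_1838) is a degree-918 Galois extension with Galois group (Z/1838Z)^*. By CRT, (Z/1838Z)^* ≅ (Z/2Z)^* × (Z/919Z)^*. Each prime-power unit group is (Z/2Z)^* ≅ trivial group (order 1); (Z/919Z)^* ≅ Z/918Z. Hence Gal(Q(zeta_1838)/Q) ≅ Z/918Z.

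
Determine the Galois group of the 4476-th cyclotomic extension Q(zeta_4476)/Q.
|Gal(Q(zeta_4476)/Q)| = phi(4476) = 1488; group ≅ (Z/4476Z)^* ≅ Z/2Z × Z/2Z × Z/372Z

The n-th cyclotomic polynomial Φ_4476(x) is the minimal polynomial of zeta_4476 over Q and has degree phi(4476) = 1488. So Q(zeta_4476) is a degree-1488 Galois extension with Galois group (Z/4476Z)^*. By CRT, (Z/4476Z)^* ≅ (Z/4Z)^* × (Z/3Z)^* × (Z/373Z)^*. Each prime-power unit group is (Z/4Z)^* ≅ Z/2Z; (Z/3Z)^* ≅ Z/2Z; (Z/373Z)^* ≅ Z/372Z. Hence Gal(Q(zeta_4476)/Q) ≅ Z/2Z × Z/2Z × Z/372Z.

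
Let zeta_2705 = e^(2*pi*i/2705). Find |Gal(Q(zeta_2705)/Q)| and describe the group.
|Gal(Q(zeta_2705)/Q)| = phi(2705) = 2160; group ≅ (Z/2705Z)^* ≅ Z/4Z × Z/540Z

The n-th cyclotomic polynomial Φ_2705(x) is the minimal polynomial of zeta_2705 over Q and has degree phi(2705) = 2160. So Q(zeta_2705) is a degree-2160 Galois extension with Galois group (Z/2705Z)^*. By CRT, (Z/2705Z)^* ≅ (Z/5Z)^* × (Z/541Z)^*. Each prime-power unit group is (Z/5Z)^* ≅ Z/4Z; (Z/541Z)^* ≅ Z/540Z. Hence Gal(Q(zeta_2705)/Q) ≅ Z/4Z × Z/540Z.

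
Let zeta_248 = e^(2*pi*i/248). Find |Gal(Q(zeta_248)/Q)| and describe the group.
|Gal(Q(zeta_248)/Q)| = phi(248) = 120; group ≅ (Z/248Z)^* ≅ Z/2Z × Z/2Z × Z/30Z

The n-th cyclotomic polynomial Φ_248(x) is the minimal polynomial of zeta_248 over Q and has degree phi(248) = 120. So Q(zeta_248) is a degree-120 Galois extension with Galois group (Z/248Z)^*. By CRT, (Z/248Z)^* ≅ (Z/8Z)^* × (Z/31Z)^*. Each prime-power unit group is (Z/8Z)^* ≅ Z/2Z × Z/2Z; (Z/31Z)^* ≅ Z/30Z. Hence Gal(Q(zeta_248)/Q) ≅ Z/2Z × Z/2Z × Z/30Z.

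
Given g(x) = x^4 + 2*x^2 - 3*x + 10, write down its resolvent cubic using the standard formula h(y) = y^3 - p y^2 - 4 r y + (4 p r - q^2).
h(y) = y^3 - 2*y^2 - 40*y + 71

Identify coefficients: p = 2, q = -3, r = 10.
Plug into h(y) = y^3 - p y^2 - 4 r y + (4 p r - q^2):
  h(y) = y^3 - (2) y^2 - 4*(10) y + (4*(2)*(10) - (-3)^2)
       = y^3 + (-2) y^2 + (-40) y + (71).
Simplifying: h(y) = y^3 - 2*y^2 - 40*y + 71.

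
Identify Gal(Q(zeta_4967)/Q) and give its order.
|Gal(Q(zeta_4967)/Q)| = phi(4967) = 4966; group ≅ (Z/4967Z)^* ≅ Z/4966Z

The n-th cyclotomic polynomial Φ_4967(x) is the minimal polynomial of zeta_4967 over Q and has degree phi(4967) = 4966. So Q(zeta_4967) is a degree-4966 Galois extension with Galois group (Z/4967Z)^*. (Z/4967Z)^* is cyclic since 4967 is an odd prime power (or 4). Hence Gal(Q(zeta_4967)/Q) ≅ Z/4966Z.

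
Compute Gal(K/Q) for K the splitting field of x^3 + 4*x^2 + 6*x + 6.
Gal(K/Q) = S_3 (symmetric group of order 6)

Compute the discriminant of x^3 + (4)*x^2 + (6)*x + (6): Δ = -204. Since Δ is not a rational square, the Galois group is not contained in A_3; it must be the full S_3 (irreducibility of the cubic rules out anything smaller).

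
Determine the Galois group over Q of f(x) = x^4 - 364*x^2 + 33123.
Gal(K/Q) = V_4 (Klein four-group, Z/2Z × Z/2Z)

f factors as (x^2 - 183)(x^2 - 181), so the splitting field is K = Q(sqrt(183), sqrt(181)). The elements 183, 181, 33123 are all non-squares in Q, so sqrt(183) and sqrt(181) generate independent quadratic extensions. Thus [K:Q] = 4 and Gal(K/Q) is generated by the two order-2 automorphisms sqrt(183) ↦ -sqrt(183) and sqrt(181) ↦ -sqrt(181), giving V_4.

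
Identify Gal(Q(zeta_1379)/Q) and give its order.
|Gal(Q(zeta_1379)/Q)| = phi(1379) = 1176; group ≅ (Z/1379Z)^* ≅ Z/6Z × Z/196Z

The n-th cyclotomic polynomial Φ_1379(x) is the minimal polynomial of zeta_1379 over Q and has degree phi(1379) = 1176. So Q(zeta_1379) is a degree-1176 Galois extension with Galois group (Z/1379Z)^*. By CRT, (Z/1379Z)^* ≅ (Z/7Z)^* × (Z/197Z)^*. Each prime-power unit group is (Z/7Z)^* ≅ Z/6Z; (Z/197Z)^* ≅ Z/196Z. Hence Gal(Q(zeta_1379)/Q) ≅ Z/6Z × Z/196Z.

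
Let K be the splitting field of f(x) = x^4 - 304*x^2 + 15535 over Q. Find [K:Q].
[K:Q] = 4

f factors as (x^2 - 239)(x^2 - 65); the splitting field is K = Q(sqrt(239), sqrt(65)). Since 239, 65, and 15535 are all non-squares in Q, the three subfields Q(sqrt(239)), Q(sqrt(65)), Q(sqrt(15535)) are distinct degree-2 extensions, so [K:Q] = 4 (Klein four Galois group).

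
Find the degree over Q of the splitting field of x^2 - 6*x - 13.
[K:Q] = 2

The discriminant of x^2 + (-6)*x + (-13) is b^2 - 4c = 36 - (-52) = 88. Since 88 is not a perfect square in Q, the polynomial is irreducible over Q. Its two roots generate a degree-2 extension, so [K:Q] = 2.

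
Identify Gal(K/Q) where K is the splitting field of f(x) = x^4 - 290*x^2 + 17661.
Gal(K/Q) = V_4 (Klein four-group, Z/2Z × Z/2Z)

f factors as (x^2 - 87)(x^2 - 203), so the splitting field is K = Q(sqrt(87), sqrt(203)). The elements 87, 203, 17661 are all non-squares in Q, so sqrt(87) and sqrt(203) generate independent quadratic extensions. Thus [K:Q] = 4 and Gal(K/Q) is generated by the two order-2 automorphisms sqrt(87) ↦ -sqrt(87) and sqrt(203) ↦ -sqrt(203), giving V_4.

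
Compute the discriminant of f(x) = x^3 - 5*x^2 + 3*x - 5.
Δ = -1708

For x^3 + a x^2 + b x + c the discriminant is Δ = 18 a b c - 4 a^3 c + a^2 b^2 - 4 b^3 - 27 c^2.
Plug a = -5, b = 3, c = -5:
  18*(-5)*(3)*(-5) - 4*(-5)^3*(-5) + (-5)^2*(3)^2 - 4*(3)^3 - 27*(-5)^2
  = 1350 + (-2500) + 225 + (-108) + (-675)
  = -1708.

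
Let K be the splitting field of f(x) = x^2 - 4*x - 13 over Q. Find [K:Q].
[K:Q] = 2

The discriminant of x^2 + (-4)*x + (-13) is b^2 - 4c = 16 - (-52) = 68. Since 68 is not a perfect square in Q, the polynomial is irreducible over Q. Its two roots generate a degree-2 extension, so [K:Q] = 2.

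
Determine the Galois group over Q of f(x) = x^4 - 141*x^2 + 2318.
Gal(K/Q) = V_4 (Klein four-group, Z/2Z × Z/2Z)

f factors as (x^2 - 19)(x^2 - 122), so the splitting field is K = Q(sqrt(19), sqrt(122)). The elements 19, 122, 2318 are all non-squares in Q, so sqrt(19) and sqrt(122) generate independent quadratic extensions. Thus [K:Q] = 4 and Gal(K/Q) is generated by the two order-2 automorphisms sqrt(19) ↦ -sqrt(19) and sqrt(122) ↦ -sqrt(122), giving V_4.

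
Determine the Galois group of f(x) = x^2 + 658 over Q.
Gal(K/Q) = Z/2Z (cyclic of order 2)

x^2 + 658 is irreducible over Q since -658 is not a rational square. The splitting field Q(sqrt(-658)) has degree 2 over Q, and its unique nontrivial automorphism is sqrt(-658) ↦ -sqrt(-658). Hence Gal(Q(sqrt(-658))/Q) = Z/2Z.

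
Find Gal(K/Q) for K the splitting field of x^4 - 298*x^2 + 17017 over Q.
Gal(K/Q) = V_4 (Klein four-group, Z/2Z × Z/2Z)

f factors as (x^2 - 221)(x^2 - 77), so the splitting field is K = Q(sqrt(221), sqrt(77)). The elements 221, 77, 17017 are all non-squares in Q, so sqrt(221) and sqrt(77) generate independent quadratic extensions. Thus [K:Q] = 4 and Gal(K/Q) is generated by the two order-2 automorphisms sqrt(221) ↦ -sqrt(221) and sqrt(77) ↦ -sqrt(77), giving V_4.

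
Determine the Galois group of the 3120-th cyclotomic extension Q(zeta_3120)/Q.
|Gal(Q(zeta_3120)/Q)| = phi(3120) = 768; group ≅ (Z/3120Z)^* ≅ Z/2Z × Z/2Z × Z/4Z × Z/4Z × Z/12Z

The n-th cyclotomic polynomial Φ_3120(x) is the minimal polynomial of zeta_3120 over Q and has degree phi(3120) = 768. So Q(zeta_3120) is a degree-768 Galois extension with Galois group (Z/3120Z)^*. By CRT, (Z/3120Z)^* ≅ (Z/16Z)^* × (Z/3Z)^* × (Z/5Z)^* × (Z/13Z)^*. Each prime-power unit group is (Z/16Z)^* ≅ Z/2Z × Z/4Z; (Z/3Z)^* ≅ Z/2Z; (Z/5Z)^* ≅ Z/4Z; (Z/13Z)^* ≅ Z/12Z. Hence Gal(Q(zeta_3120)/Q) ≅ Z/2Z × Z/2Z × Z/4Z × Z/4Z × Z/12Z.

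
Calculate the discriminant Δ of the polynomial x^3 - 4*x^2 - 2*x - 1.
Δ = -331

For x^3 + a x^2 + b x + c the discriminant is Δ = 18 a b c - 4 a^3 c + a^2 b^2 - 4 b^3 - 27 c^2.
Plug a = -4, b = -2, c = -1:
  18*(-4)*(-2)*(-1) - 4*(-4)^3*(-1) + (-4)^2*(-2)^2 - 4*(-2)^3 - 27*(-1)^2
  = -144 + (-256) + 64 + (32) + (-27)
  = -331.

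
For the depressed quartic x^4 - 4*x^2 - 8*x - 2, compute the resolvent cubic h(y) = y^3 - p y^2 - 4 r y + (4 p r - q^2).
h(y) = y^3 + 4*y^2 + 8*y - 32

Identify coefficients: p = -4, q = -8, r = -2.
Plug into h(y) = y^3 - p y^2 - 4 r y + (4 p r - q^2):
  h(y) = y^3 - (-4) y^2 - 4*(-2) y + (4*(-4)*(-2) - (-8)^2)
       = y^3 + (4) y^2 + (8) y + (-32).
Simplifying: h(y) = y^3 + 4*y^2 + 8*y - 32.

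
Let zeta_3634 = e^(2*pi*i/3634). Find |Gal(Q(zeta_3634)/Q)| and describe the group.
|Gal(Q(zeta_3634)/Q)| = phi(3634) = 1716; group ≅ (Z/3634Z)^* ≅ Z/22Z × Z/78Z

The n-th cyclotomic polynomial Φ_3634(x) is the minimal polynomial of zeta_3634 over Q and has degree phi(3634) = 1716. So Q(zeta_3634) is a degree-1716 Galois extension with Galois group (Z/3634Z)^*. By CRT, (Z/3634Z)^* ≅ (Z/2Z)^* × (Z/23Z)^* × (Z/79Z)^*. Each prime-power unit group is (Z/2Z)^* ≅ trivial group (order 1); (Z/23Z)^* ≅ Z/22Z; (Z/79Z)^* ≅ Z/78Z. Hence Gal(Q(zeta_3634)/Q) ≅ Z/22Z × Z/78Z.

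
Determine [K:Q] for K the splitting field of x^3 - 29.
[K:Q] = 6

x^3 - 29 has one real root r = 29^(1/3) and two complex roots r*zeta_3, r*zeta_3^2 where zeta_3 = e^(2*pi*i/3). The splitting field is Q(r, zeta_3). [Q(r):Q] = 3 and [Q(zeta_3):Q] = 2 with gcd = 1, so [Q(r, zeta_3):Q] = 3 * 2 = 6.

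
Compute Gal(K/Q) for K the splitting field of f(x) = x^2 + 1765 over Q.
Gal(K/Q) = Z/2Z (cyclic of order 2)

x^2 + 1765 is irreducible over Q since -1765 is not a rational square. The splitting field Q(sqrt(-1765)) has degree 2 over Q, and its unique nontrivial automorphism is sqrt(-1765) ↦ -sqrt(-1765). Hence Gal(Q(sqrt(-1765))/Q) = Z/2Z.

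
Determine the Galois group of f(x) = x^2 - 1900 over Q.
Gal(K/Q) = Z/2Z (cyclic of order 2)

x^2 - 1900 is irreducible over Q since 1900 is not a rational square. The splitting field Q(sqrt(1900)) has degree 2 over Q, and its unique nontrivial automorphism is sqrt(1900) ↦ -sqrt(1900). Hence Gal(Q(sqrt(1900))/Q) = Z/2Z.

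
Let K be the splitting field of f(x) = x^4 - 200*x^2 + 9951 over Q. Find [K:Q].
[K:Q] = 4

f factors as (x^2 - 93)(x^2 - 107); the splitting field is K = Q(sqrt(93), sqrt(107)). Since 93, 107, and 9951 are all non-squares in Q, the three subfields Q(sqrt(93)), Q(sqrt(107)), Q(sqrt(9951)) are distinct degree-2 extensions, so [K:Q] = 4 (Klein four Galois group).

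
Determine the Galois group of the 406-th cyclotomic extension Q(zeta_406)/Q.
|Gal(Q(zeta_406)/Q)| = phi(406) = 168; group ≅ (Z/406Z)^* ≅ Z/6Z × Z/28Z

The n-th cyclotomic polynomial Φ_406(x) is the minimal polynomial of zeta_406 over Q and has degree phi(406) = 168. So Q(zeta_406) is a degree-168 Galois extension with Galois group (Z/406Z)^*. By CRT, (Z/406Z)^* ≅ (Z/2Z)^* × (Z/7Z)^* × (Z/29Z)^*. Each prime-power unit group is (Z/2Z)^* ≅ trivial group (order 1); (Z/7Z)^* ≅ Z/6Z; (Z/29Z)^* ≅ Z/28Z. Hence Gal(Q(zeta_406)/Q) ≅ Z/6Z × Z/28Z.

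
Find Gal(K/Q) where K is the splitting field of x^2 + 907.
Gal(K/Q) = Z/2Z (cyclic of order 2)

x^2 + 907 is irreducible over Q since -907 is not a rational square. The splitting field Q(sqrt(-907)) has degree 2 over Q, and its unique nontrivial automorphism is sqrt(-907) ↦ -sqrt(-907). Hence Gal(Q(sqrt(-907))/Q) = Z/2Z.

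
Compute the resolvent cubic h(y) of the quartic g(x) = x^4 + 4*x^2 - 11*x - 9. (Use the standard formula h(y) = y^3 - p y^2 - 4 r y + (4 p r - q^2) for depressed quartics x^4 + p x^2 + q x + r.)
h(y) = y^3 - 4*y^2 + 36*y - 265

Identify coefficients: p = 4, q = -11, r = -9.
Plug into h(y) = y^3 - p y^2 - 4 r y + (4 p r - q^2):
  h(y) = y^3 - (4) y^2 - 4*(-9) y + (4*(4)*(-9) - (-11)^2)
       = y^3 + (-4) y^2 + (36) y + (-265).
Simplifying: h(y) = y^3 - 4*y^2 + 36*y - 265.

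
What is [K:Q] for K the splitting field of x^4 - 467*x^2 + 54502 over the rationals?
[K:Q] = 4

f factors as (x^2 - 238)(x^2 - 229); the splitting field is K = Q(sqrt(238), sqrt(229)). Since 238, 229, and 54502 are all non-squares in Q, the three subfields Q(sqrt(238)), Q(sqrt(229)), Q(sqrt(54502)) are distinct degree-2 extensions, so [K:Q] = 4 (Klein four Galois group).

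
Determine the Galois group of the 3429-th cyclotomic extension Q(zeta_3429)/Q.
|Gal(Q(zeta_3429)/Q)| = phi(3429) = 2268; group ≅ (Z/3429Z)^* ≅ Z/18Z × Z/126Z

The n-th cyclotomic polynomial Φ_3429(x) is the minimal polynomial of zeta_3429 over Q and has degree phi(3429) = 2268. So Q(zeta_3429) is a degree-2268 Galois extension with Galois group (Z/3429Z)^*. By CRT, (Z/3429Z)^* ≅ (Z/27Z)^* × (Z/127Z)^*. Each prime-power unit group is (Z/27Z)^* ≅ Z/18Z; (Z/127Z)^* ≅ Z/126Z. Hence Gal(Q(zeta_3429)/Q) ≅ Z/18Z × Z/126Z.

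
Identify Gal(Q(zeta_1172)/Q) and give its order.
|Gal(Q(zeta_1172)/Q)| = phi(1172) = 584; group ≅ (Z/1172Z)^* ≅ Z/2Z × Z/292Z

The n-th cyclotomic polynomial Φ_1172(x) is the minimal polynomial of zeta_1172 over Q and has degree phi(1172) = 584. So Q(zeta_1172) is a degree-584 Galois extension with Galois group (Z/1172Z)^*. By CRT, (Z/1172Z)^* ≅ (Z/4Z)^* × (Z/293Z)^*. Each prime-power unit group is (Z/4Z)^* ≅ Z/2Z; (Z/293Z)^* ≅ Z/292Z. Hence Gal(Q(zeta_1172)/Q) ≅ Z/2Z × Z/292Z.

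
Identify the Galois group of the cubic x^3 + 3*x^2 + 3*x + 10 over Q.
Gal(K/Q) = S_3 (symmetric group of order 6)

Compute the discriminant of x^3 + (3)*x^2 + (3)*x + (10): Δ = -2187. Since Δ is not a rational square, the Galois group is not contained in A_3; it must be the full S_3 (irreducibility of the cubic rules out anything smaller).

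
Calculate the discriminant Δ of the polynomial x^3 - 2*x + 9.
Δ = -2155

For a depressed cubic x^3 + p x + q the discriminant is Δ = -4 p^3 - 27 q^2 = -4*(-2)^3 - 27*(9)^2 = 32 - 2187 = -2155.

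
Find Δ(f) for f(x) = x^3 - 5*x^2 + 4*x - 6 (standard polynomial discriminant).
Δ = -1668

For x^3 + a x^2 + b x + c the discriminant is Δ = 18 a b c - 4 a^3 c + a^2 b^2 - 4 b^3 - 27 c^2.
Plug a = -5, b = 4, c = -6:
  18*(-5)*(4)*(-6) - 4*(-5)^3*(-6) + (-5)^2*(4)^2 - 4*(4)^3 - 27*(-6)^2
  = 2160 + (-3000) + 400 + (-256) + (-972)
  = -1668.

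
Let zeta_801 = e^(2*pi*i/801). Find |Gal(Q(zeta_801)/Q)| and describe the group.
|Gal(Q(zeta_801)/Q)| = phi(801) = 528; group ≅ (Z/801Z)^* ≅ Z/6Z × Z/88Z

The n-th cyclotomic polynomial Φ_801(x) is the minimal polynomial of zeta_801 over Q and has degree phi(801) = 528. So Q(zeta_801) is a degree-528 Galois extension with Galois group (Z/801Z)^*. By CRT, (Z/801Z)^* ≅ (Z/9Z)^* × (Z/89Z)^*. Each prime-power unit group is (Z/9Z)^* ≅ Z/6Z; (Z/89Z)^* ≅ Z/88Z. Hence Gal(Q(zeta_801)/Q) ≅ Z/6Z × Z/88Z.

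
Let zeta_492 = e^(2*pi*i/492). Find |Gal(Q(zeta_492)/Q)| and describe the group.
|Gal(Q(zeta_492)/Q)| = phi(492) = 160; group ≅ (Z/492Z)^* ≅ Z/2Z × Z/2Z × Z/40Z

The n-th cyclotomic polynomial Φ_492(x) is the minimal polynomial of zeta_492 over Q and has degree phi(492) = 160. So Q(zeta_492) is a degree-160 Galois extension with Galois group (Z/492Z)^*. By CRT, (Z/492Z)^* ≅ (Z/4Z)^* × (Z/3Z)^* × (Z/41Z)^*. Each prime-power unit group is (Z/4Z)^* ≅ Z/2Z; (Z/3Z)^* ≅ Z/2Z; (Z/41Z)^* ≅ Z/40Z. Hence Gal(Q(zeta_492)/Q) ≅ Z/2Z × Z/2Z × Z/40Z.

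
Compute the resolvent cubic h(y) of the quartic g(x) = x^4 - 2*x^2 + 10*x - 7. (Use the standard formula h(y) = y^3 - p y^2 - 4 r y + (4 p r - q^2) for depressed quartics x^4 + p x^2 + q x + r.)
h(y) = y^3 + 2*y^2 + 28*y - 44

Identify coefficients: p = -2, q = 10, r = -7.
Plug into h(y) = y^3 - p y^2 - 4 r y + (4 p r - q^2):
  h(y) = y^3 - (-2) y^2 - 4*(-7) y + (4*(-2)*(-7) - (10)^2)
       = y^3 + (2) y^2 + (28) y + (-44).
Simplifying: h(y) = y^3 + 2*y^2 + 28*y - 44.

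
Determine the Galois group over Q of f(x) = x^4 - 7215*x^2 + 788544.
Gal(K/Q) = Z/2Z (cyclic of order 2)

f factors as (x^2 - 7104)(x^2 - 111), so the splitting field is K = Q(sqrt(7104), sqrt(111)). The squarefree part of 7104 is 111 and the squarefree part of 111 is also 111, so sqrt(7104) and sqrt(111) are both rational multiples of sqrt(111). Hence Q(sqrt(7104)) = Q(sqrt(111)) = Q(sqrt(111)), and the splitting field collapses to a single degree-2 extension with Galois group Z/2Z.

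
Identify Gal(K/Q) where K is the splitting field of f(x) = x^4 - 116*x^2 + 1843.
Gal(K/Q) = V_4 (Klein four-group, Z/2Z × Z/2Z)

f factors as (x^2 - 97)(x^2 - 19), so the splitting field is K = Q(sqrt(97), sqrt(19)). The elements 97, 19, 1843 are all non-squares in Q, so sqrt(97) and sqrt(19) generate independent quadratic extensions. Thus [K:Q] = 4 and Gal(K/Q) is generated by the two order-2 automorphisms sqrt(97) ↦ -sqrt(97) and sqrt(19) ↦ -sqrt(19), giving V_4.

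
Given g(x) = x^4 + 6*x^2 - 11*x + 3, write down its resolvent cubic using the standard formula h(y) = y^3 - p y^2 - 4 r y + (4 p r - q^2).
h(y) = y^3 - 6*y^2 - 12*y - 49

Identify coefficients: p = 6, q = -11, r = 3.
Plug into h(y) = y^3 - p y^2 - 4 r y + (4 p r - q^2):
  h(y) = y^3 - (6) y^2 - 4*(3) y + (4*(6)*(3) - (-11)^2)
       = y^3 + (-6) y^2 + (-12) y + (-49).
Simplifying: h(y) = y^3 - 6*y^2 - 12*y - 49.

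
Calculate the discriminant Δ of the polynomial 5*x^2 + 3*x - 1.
Δ = 29

For a quadratic a x^2 + b x + c the discriminant is Δ = b^2 - 4ac = (3)^2 - 4*(5)*(-1) = 9 - (-20) = 29.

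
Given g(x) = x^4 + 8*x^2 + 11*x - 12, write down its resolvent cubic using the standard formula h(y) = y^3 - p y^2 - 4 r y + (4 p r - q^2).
h(y) = y^3 - 8*y^2 + 48*y - 505

Identify coefficients: p = 8, q = 11, r = -12.
Plug into h(y) = y^3 - p y^2 - 4 r y + (4 p r - q^2):
  h(y) = y^3 - (8) y^2 - 4*(-12) y + (4*(8)*(-12) - (11)^2)
       = y^3 + (-8) y^2 + (48) y + (-505).
Simplifying: h(y) = y^3 - 8*y^2 + 48*y - 505.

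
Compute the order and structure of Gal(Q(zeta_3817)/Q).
|Gal(Q(zeta_3817)/Q)| = phi(3817) = 3460; group ≅ (Z/3817Z)^* ≅ Z/10Z × Z/346Z

The n-th cyclotomic polynomial Φ_3817(x) is the minimal polynomial of zeta_3817 over Q and has degree phi(3817) = 3460. So Q(zeta_3817) is a degree-3460 Galois extension with Galois group (Z/3817Z)^*. By CRT, (Z/3817Z)^* ≅ (Z/11Z)^* × (Z/347Z)^*. Each prime-power unit group is (Z/11Z)^* ≅ Z/10Z; (Z/347Z)^* ≅ Z/346Z. Hence Gal(Q(zeta_3817)/Q) ≅ Z/10Z × Z/346Z.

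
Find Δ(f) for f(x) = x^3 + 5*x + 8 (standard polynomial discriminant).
Δ = -2228

For a depressed cubic x^3 + p x + q the discriminant is Δ = -4 p^3 - 27 q^2 = -4*(5)^3 - 27*(8)^2 = -500 - 1728 = -2228.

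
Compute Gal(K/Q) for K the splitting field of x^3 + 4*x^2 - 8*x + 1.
Gal(K/Q) = S_3 (symmetric group of order 6)

Compute the discriminant of x^3 + (4)*x^2 + (-8)*x + (1): Δ = 2213. Since Δ is not a rational square, the Galois group is not contained in A_3; it must be the full S_3 (irreducibility of the cubic rules out anything smaller).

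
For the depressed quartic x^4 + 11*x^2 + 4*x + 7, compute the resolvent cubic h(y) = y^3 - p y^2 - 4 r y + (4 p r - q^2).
h(y) = y^3 - 11*y^2 - 28*y + 292

Identify coefficients: p = 11, q = 4, r = 7.
Plug into h(y) = y^3 - p y^2 - 4 r y + (4 p r - q^2):
  h(y) = y^3 - (11) y^2 - 4*(7) y + (4*(11)*(7) - (4)^2)
       = y^3 + (-11) y^2 + (-28) y + (292).
Simplifying: h(y) = y^3 - 11*y^2 - 28*y + 292.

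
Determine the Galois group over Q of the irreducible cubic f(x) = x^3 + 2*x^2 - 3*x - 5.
Gal(K/Q) = A_3 (cyclic of order 3)

Compute the discriminant of x^3 + (2)*x^2 + (-3)*x + (-5): Δ = 169. Since Δ is a perfect square (Δ = 13^2), the Galois group is contained in A_3. Irreducibility forces the group to be transitive on three roots, so Gal = A_3.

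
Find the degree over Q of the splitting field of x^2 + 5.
[K:Q] = 2

The discriminant of x^2 + (0)*x + (5) is b^2 - 4c = 0 - (20) = -20. Since -20 is not a perfect square in Q, the polynomial is irreducible over Q. Its two roots generate a degree-2 extension, so [K:Q] = 2.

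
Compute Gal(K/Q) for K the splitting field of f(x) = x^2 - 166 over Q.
Gal(K/Q) = Z/2Z (cyclic of order 2)

x^2 - 166 is irreducible over Q since 166 is not a rational square. The splitting field Q(sqrt(166)) has degree 2 over Q, and its unique nontrivial automorphism is sqrt(166) ↦ -sqrt(166). Hence Gal(Q(sqrt(166))/Q) = Z/2Z.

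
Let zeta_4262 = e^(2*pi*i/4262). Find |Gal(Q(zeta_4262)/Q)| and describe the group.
|Gal(Q(zeta_4262)/Q)| = phi(4262) = 2130; group ≅ (Z/4262Z)^* ≅ Z/2130Z

The n-th cyclotomic polynomial Φ_4262(x) is the minimal polynomial of zeta_4262 over Q and has degree phi(4262) = 2130. So Q(zeta_4262) is a degree-2130 Galois extension with Galois group (Z/4262Z)^*. By CRT, (Z/4262Z)^* ≅ (Z/2Z)^* × (Z/2131Z)^*. Each prime-power unit group is (Z/2Z)^* ≅ trivial group (order 1); (Z/2131Z)^* ≅ Z/2130Z. Hence Gal(Q(zeta_4262)/Q) ≅ Z/2130Z.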